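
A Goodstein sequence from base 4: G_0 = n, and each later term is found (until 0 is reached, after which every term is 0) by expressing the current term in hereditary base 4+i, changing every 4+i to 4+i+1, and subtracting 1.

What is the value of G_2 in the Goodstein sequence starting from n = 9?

(0) 9|_4 = 2·4 + 1 ↦ 2·5 + 1|_5 = 11 ⇒ 10
(1) 10|_5 = 2·5 ↦ 2·6|_6 = 12 ⇒ 11
(2) 11|_6 = 6 + 5 ↦ 7 + 5|_7 = 12 ⇒ 11

11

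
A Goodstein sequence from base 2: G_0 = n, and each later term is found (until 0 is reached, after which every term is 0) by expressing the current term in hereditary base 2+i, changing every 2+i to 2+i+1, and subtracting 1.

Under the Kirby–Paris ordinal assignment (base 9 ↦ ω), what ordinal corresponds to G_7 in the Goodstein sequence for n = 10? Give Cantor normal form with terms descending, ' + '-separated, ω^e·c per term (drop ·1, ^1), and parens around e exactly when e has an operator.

10 —HB2→ 2^(2 + 1) + 2 —bump→ 3^(3 + 1) + 3 = 84 —(−1)→ 83
83 —HB3→ 3^(3 + 1) + 2 —bump→ 4^(4 + 1) + 2 = 1026 —(−1)→ 1025
1025 —HB4→ 4^(4 + 1) + 1 —bump→ 5^(5 + 1) + 1 = 15626 —(−1)→ 15625
15625 —HB5→ 5^(5 + 1) —bump→ 6^(6 + 1) = 279936 —(−1)→ 279935
279935 —HB6→ 5·6^6 + 5·6^5 + 5·6^4 + 5·6^3 + 5·6^2 + 5·6 + 5 —bump→ 5·7^7 + 5·7^5 + 5·7^4 + 5·7^3 + 5·7^2 + 5·7 + 5 = 4215755 —(−1)→ 4215754
4215754 —HB7→ 5·7^7 + 5·7^5 + 5·7^4 + 5·7^3 + 5·7^2 + 5·7 + 4 —bump→ 5·8^8 + 5·8^5 + 5·8^4 + 5·8^3 + 5·8^2 + 5·8 + 4 = 84073324 —(−1)→ 84073323
84073323 —HB8→ 5·8^8 + 5·8^5 + 5·8^4 + 5·8^3 + 5·8^2 + 5·8 + 3 —bump→ 5·9^9 + 5·9^5 + 5·9^4 + 5·9^3 + 5·9^2 + 5·9 + 3 = 1937434593 —(−1)→ 1937434592
1937434592 —HB9→ 5·9^9 + 5·9^5 + 5·9^4 + 5·9^3 + 5·9^2 + 5·9 + 2 —bump→ 5·10^10 + 5·10^5 + 5·10^4 + 5·10^3 + 5·10^2 + 5·10 + 2 = 50000555552 —(−1)→ 50000555551

ω^ω·5 + ω^5·5 + ω^4·5 + ω^3·5 + ω^2·5 + ω·5 + 2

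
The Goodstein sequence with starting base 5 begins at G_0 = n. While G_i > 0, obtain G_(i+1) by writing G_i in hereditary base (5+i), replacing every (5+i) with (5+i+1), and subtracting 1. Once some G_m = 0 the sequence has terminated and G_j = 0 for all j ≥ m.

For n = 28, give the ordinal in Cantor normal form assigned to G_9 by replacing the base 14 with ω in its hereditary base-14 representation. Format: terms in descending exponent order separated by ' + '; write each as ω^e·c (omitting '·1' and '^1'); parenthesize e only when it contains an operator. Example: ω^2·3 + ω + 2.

28 —HB5→ 5^2 + 3 —bump→ 6^2 + 3 = 39 —(−1)→ 38
38 —HB6→ 6^2 + 2 —bump→ 7^2 + 2 = 51 —(−1)→ 50
50 —HB7→ 7^2 + 1 —bump→ 8^2 + 1 = 65 —(−1)→ 64
64 —HB8→ 8^2 —bump→ 9^2 = 81 —(−1)→ 80
80 —HB9→ 8·9 + 8 —bump→ 8·10 + 8 = 88 —(−1)→ 87
87 —HB10→ 8·10 + 7 —bump→ 8·11 + 7 = 95 —(−1)→ 94
94 —HB11→ 8·11 + 6 —bump→ 8·12 + 6 = 102 —(−1)→ 101
101 —HB12→ 8·12 + 5 —bump→ 8·13 + 5 = 109 —(−1)→ 108
108 —HB13→ 8·13 + 4 —bump→ 8·14 + 4 = 116 —(−1)→ 115

ω·8 + 3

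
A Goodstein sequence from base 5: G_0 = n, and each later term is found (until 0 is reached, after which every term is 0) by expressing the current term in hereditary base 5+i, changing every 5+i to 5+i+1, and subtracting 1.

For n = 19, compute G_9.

33

(0) 19|_5 = 3·5 + 4 ↦ 3·6 + 4|_6 = 22 ⇒ 21
(1) 21|_6 = 3·6 + 3 ↦ 3·7 + 3|_7 = 24 ⇒ 23
(2) 23|_7 = 3·7 + 2 ↦ 3·8 + 2|_8 = 26 ⇒ 25
(3) 25|_8 = 3·8 + 1 ↦ 3·9 + 1|_9 = 28 ⇒ 27
(4) 27|_9 = 3·9 ↦ 3·10|_10 = 30 ⇒ 29
(5) 29|_10 = 2·10 + 9 ↦ 2·11 + 9|_11 = 31 ⇒ 30
(6) 30|_11 = 2·11 + 8 ↦ 2·12 + 8|_12 = 32 ⇒ 31
(7) 31|_12 = 2·12 + 7 ↦ 2·13 + 7|_13 = 33 ⇒ 32
(8) 32|_13 = 2·13 + 6 ↦ 2·14 + 6|_14 = 34 ⇒ 33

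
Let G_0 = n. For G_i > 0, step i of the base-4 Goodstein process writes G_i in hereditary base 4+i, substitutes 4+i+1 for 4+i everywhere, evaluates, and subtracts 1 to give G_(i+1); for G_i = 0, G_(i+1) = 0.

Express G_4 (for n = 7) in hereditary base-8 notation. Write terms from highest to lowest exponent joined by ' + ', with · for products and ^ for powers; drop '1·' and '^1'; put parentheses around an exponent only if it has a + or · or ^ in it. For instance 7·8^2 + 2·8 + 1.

i=0: 7 = 4 + 3 (b=4); 4→5: 5 + 3 = 8; 8−1 = 7
i=1: 7 = 5 + 2 (b=5); 5→6: 6 + 2 = 8; 8−1 = 7
i=2: 7 = 6 + 1 (b=6); 6→7: 7 + 1 = 8; 8−1 = 7
i=3: 7 = 7 (b=7); 7→8: 8 = 8; 8−1 = 7
i=4: 7 = 7 (b=8); 8→9: 7 = 7; 7−1 = 6

7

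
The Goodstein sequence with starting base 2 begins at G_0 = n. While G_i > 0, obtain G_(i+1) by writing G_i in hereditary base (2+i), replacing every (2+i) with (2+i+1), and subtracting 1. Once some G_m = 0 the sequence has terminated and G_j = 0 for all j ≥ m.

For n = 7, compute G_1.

(0) 7|_2 = 2^2 + 2 + 1 ↦ 3^3 + 3 + 1|_3 = 31 ⇒ 30
(1) 30|_3 = 3^3 + 3 ↦ 4^4 + 4|_4 = 260 ⇒ 259

30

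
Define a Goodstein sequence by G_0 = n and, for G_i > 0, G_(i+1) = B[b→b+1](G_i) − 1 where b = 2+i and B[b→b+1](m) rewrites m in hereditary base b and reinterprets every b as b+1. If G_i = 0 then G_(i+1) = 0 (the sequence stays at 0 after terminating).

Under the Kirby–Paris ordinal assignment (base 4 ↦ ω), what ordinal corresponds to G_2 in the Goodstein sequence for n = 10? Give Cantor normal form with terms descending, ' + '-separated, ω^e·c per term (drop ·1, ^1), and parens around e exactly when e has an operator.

10 —HB2→ 2^(2 + 1) + 2 —bump→ 3^(3 + 1) + 3 = 84 —(−1)→ 83
83 —HB3→ 3^(3 + 1) + 2 —bump→ 4^(4 + 1) + 2 = 1026 —(−1)→ 1025

ω^(ω + 1) + 1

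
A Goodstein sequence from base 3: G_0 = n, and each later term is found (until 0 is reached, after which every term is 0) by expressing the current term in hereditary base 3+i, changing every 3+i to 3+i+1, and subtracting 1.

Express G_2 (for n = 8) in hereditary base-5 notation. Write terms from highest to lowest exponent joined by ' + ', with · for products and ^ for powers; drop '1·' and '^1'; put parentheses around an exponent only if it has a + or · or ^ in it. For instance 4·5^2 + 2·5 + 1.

base 3: 8 = 2·3 + 2; at 4: 2·4 + 2 = 10; next = 9
base 4: 9 = 2·4 + 1; at 5: 2·5 + 1 = 11; next = 10
base 5: 10 = 2·5; at 6: 2·6 = 12; next = 11

2·5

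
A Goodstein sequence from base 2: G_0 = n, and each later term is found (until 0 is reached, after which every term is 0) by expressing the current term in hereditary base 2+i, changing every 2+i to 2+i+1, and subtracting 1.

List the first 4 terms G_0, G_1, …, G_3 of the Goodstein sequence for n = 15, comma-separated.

G_0 = 15. HB_2(15) = 2^(2 + 1) + 2^2 + 2 + 1. Bump = 112. G_1 = 111.
G_1 = 111. HB_3(111) = 3^(3 + 1) + 3^3 + 3. Bump = 1284. G_2 = 1283.
G_2 = 1283. HB_4(1283) = 4^(4 + 1) + 4^4 + 3. Bump = 18753. G_3 = 18752.

15, 111, 1283, 18752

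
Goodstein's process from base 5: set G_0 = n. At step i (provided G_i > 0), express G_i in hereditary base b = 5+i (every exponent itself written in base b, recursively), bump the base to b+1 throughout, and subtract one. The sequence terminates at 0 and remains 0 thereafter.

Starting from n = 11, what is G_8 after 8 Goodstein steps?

i=0: 11 = 2·5 + 1 (b=5); 5→6: 2·6 + 1 = 13; 13−1 = 12
i=1: 12 = 2·6 (b=6); 6→7: 2·7 = 14; 14−1 = 13
i=2: 13 = 7 + 6 (b=7); 7→8: 8 + 6 = 14; 14−1 = 13
i=3: 13 = 8 + 5 (b=8); 8→9: 9 + 5 = 14; 14−1 = 13
i=4: 13 = 9 + 4 (b=9); 9→10: 10 + 4 = 14; 14−1 = 13
i=5: 13 = 10 + 3 (b=10); 10→11: 11 + 3 = 14; 14−1 = 13
i=6: 13 = 11 + 2 (b=11); 11→12: 12 + 2 = 14; 14−1 = 13
i=7: 13 = 12 + 1 (b=12); 12→13: 13 + 1 = 14; 14−1 = 13
i=8: 13 = 13 (b=13); 13→14: 14 = 14; 14−1 = 13

13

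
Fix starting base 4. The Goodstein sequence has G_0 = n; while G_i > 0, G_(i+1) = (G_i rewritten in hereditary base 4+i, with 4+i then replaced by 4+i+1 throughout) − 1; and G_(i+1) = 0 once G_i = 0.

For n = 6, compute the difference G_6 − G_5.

-1

(0) 6|_4 = 4 + 2 ↦ 5 + 2|_5 = 7 ⇒ 6
(1) 6|_5 = 5 + 1 ↦ 6 + 1|_6 = 7 ⇒ 6
(2) 6|_6 = 6 ↦ 7|_7 = 7 ⇒ 6
(3) 6|_7 = 6 ↦ 6|_8 = 6 ⇒ 5
(4) 5|_8 = 5 ↦ 5|_9 = 5 ⇒ 4
(5) 4|_9 = 4 ↦ 4|_10 = 4 ⇒ 3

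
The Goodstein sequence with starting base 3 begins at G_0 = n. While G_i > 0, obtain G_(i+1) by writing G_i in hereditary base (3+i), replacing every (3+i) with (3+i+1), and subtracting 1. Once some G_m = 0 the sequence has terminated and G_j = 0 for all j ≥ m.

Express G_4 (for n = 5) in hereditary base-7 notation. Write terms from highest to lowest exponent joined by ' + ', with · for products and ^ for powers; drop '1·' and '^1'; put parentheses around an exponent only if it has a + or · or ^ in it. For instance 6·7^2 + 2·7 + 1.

base 3: 5 = 3 + 2; at 4: 4 + 2 = 6; next = 5
base 4: 5 = 4 + 1; at 5: 5 + 1 = 6; next = 5
base 5: 5 = 5; at 6: 6 = 6; next = 5
base 6: 5 = 5; at 7: 5 = 5; next = 4
base 7: 4 = 4; at 8: 4 = 4; next = 3

4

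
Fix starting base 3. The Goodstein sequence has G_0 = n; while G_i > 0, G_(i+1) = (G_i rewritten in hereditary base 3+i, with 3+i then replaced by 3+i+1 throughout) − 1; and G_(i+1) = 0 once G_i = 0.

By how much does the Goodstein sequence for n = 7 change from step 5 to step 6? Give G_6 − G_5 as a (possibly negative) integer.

0

base 3: 7 = 2·3 + 1; at 4: 2·4 + 1 = 9; next = 8
base 4: 8 = 2·4; at 5: 2·5 = 10; next = 9
base 5: 9 = 5 + 4; at 6: 6 + 4 = 10; next = 9
base 6: 9 = 6 + 3; at 7: 7 + 3 = 10; next = 9
base 7: 9 = 7 + 2; at 8: 8 + 2 = 10; next = 9
base 8: 9 = 8 + 1; at 9: 9 + 1 = 10; next = 9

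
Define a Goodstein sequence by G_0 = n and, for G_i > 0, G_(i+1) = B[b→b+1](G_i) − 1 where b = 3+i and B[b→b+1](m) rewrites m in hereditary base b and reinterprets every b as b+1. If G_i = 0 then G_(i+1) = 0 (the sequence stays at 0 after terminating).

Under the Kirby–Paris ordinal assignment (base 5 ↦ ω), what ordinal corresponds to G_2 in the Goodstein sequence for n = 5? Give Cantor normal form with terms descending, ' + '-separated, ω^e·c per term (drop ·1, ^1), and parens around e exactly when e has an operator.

ω

i=0: 5 = 3 + 2 (b=3); 3→4: 4 + 2 = 6; 6−1 = 5
i=1: 5 = 4 + 1 (b=4); 4→5: 5 + 1 = 6; 6−1 = 5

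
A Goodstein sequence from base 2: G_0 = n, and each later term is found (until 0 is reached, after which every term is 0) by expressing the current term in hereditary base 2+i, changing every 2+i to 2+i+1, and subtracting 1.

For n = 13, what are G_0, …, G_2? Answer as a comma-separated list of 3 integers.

13, 108, 1279

base 2: 13 = 2^(2 + 1) + 2^2 + 1; at 3: 3^(3 + 1) + 3^3 + 1 = 109; next = 108
base 3: 108 = 3^(3 + 1) + 3^3; at 4: 4^(4 + 1) + 4^4 = 1280; next = 1279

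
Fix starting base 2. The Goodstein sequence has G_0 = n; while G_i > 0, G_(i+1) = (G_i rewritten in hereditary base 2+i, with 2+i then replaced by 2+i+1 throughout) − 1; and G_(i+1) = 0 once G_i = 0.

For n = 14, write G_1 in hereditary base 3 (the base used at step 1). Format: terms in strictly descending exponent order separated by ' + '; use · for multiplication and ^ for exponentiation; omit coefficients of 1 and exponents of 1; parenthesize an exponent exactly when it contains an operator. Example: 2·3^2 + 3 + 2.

3^(3 + 1) + 3^3 + 2

i=0: 14 = 2^(2 + 1) + 2^2 + 2 (b=2); 2→3: 3^(3 + 1) + 3^3 + 3 = 111; 111−1 = 110
i=1: 110 = 3^(3 + 1) + 3^3 + 2 (b=3); 3→4: 4^(4 + 1) + 4^4 + 2 = 1282; 1282−1 = 1281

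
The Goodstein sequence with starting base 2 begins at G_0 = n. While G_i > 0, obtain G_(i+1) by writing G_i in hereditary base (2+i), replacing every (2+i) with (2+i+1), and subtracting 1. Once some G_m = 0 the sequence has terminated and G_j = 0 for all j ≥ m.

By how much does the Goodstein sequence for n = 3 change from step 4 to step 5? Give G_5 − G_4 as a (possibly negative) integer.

3 —HB2→ 2 + 1 —bump→ 3 + 1 = 4 —(−1)→ 3
3 —HB3→ 3 —bump→ 4 = 4 —(−1)→ 3
3 —HB4→ 3 —bump→ 3 = 3 —(−1)→ 2
2 —HB5→ 2 —bump→ 2 = 2 —(−1)→ 1
1 —HB6→ 1 —bump→ 1 = 1 —(−1)→ 0

-1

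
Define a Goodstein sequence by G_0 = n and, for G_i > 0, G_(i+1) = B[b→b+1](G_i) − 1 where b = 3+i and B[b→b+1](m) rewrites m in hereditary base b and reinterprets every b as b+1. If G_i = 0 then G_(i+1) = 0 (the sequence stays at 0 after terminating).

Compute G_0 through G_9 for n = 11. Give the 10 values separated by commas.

11, 17, 25, 35, 39, 43, 47, 51, 55, 59

G_0 = 11. HB_3(11) = 3^2 + 2. Bump = 18. G_1 = 17.
G_1 = 17. HB_4(17) = 4^2 + 1. Bump = 26. G_2 = 25.
G_2 = 25. HB_5(25) = 5^2. Bump = 36. G_3 = 35.
G_3 = 35. HB_6(35) = 5·6 + 5. Bump = 40. G_4 = 39.
G_4 = 39. HB_7(39) = 5·7 + 4. Bump = 44. G_5 = 43.
G_5 = 43. HB_8(43) = 5·8 + 3. Bump = 48. G_6 = 47.
G_6 = 47. HB_9(47) = 5·9 + 2. Bump = 52. G_7 = 51.
G_7 = 51. HB_10(51) = 5·10 + 1. Bump = 56. G_8 = 55.
G_8 = 55. HB_11(55) = 5·11. Bump = 60. G_9 = 59.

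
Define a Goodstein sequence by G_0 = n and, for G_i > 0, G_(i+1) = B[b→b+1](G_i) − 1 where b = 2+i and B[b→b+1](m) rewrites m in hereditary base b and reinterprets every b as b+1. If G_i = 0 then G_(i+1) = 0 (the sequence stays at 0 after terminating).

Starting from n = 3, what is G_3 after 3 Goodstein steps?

2

G_0 = 3. HB_2(3) = 2 + 1. Bump = 4. G_1 = 3.
G_1 = 3. HB_3(3) = 3. Bump = 4. G_2 = 3.
G_2 = 3. HB_4(3) = 3. Bump = 3. G_3 = 2.
G_3 = 2. HB_5(2) = 2. Bump = 2. G_4 = 1.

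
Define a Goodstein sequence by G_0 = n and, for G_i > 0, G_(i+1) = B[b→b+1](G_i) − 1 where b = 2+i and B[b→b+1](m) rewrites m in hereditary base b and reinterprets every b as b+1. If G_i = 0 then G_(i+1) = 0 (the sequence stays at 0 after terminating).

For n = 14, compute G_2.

1281

step 0: 14 = 2^(2 + 1) + 2^2 + 2; sub 3 for 2: 3^(3 + 1) + 3^3 + 3; = 111; G_1 = 111−1 = 110
step 1: 110 = 3^(3 + 1) + 3^3 + 2; sub 4 for 3: 4^(4 + 1) + 4^4 + 2; = 1282; G_2 = 1282−1 = 1281
step 2: 1281 = 4^(4 + 1) + 4^4 + 1; sub 5 for 4: 5^(5 + 1) + 5^5 + 1; = 18751; G_3 = 18751−1 = 18750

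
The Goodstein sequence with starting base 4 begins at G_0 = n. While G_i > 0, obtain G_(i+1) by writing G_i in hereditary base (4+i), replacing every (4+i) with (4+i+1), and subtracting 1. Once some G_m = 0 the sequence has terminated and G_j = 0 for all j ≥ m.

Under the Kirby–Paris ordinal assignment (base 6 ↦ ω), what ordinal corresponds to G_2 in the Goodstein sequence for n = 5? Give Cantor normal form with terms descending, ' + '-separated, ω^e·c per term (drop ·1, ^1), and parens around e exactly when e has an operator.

step 0: 5 = 4 + 1; sub 5 for 4: 5 + 1; = 6; G_1 = 6−1 = 5
step 1: 5 = 5; sub 6 for 5: 6; = 6; G_2 = 6−1 = 5

5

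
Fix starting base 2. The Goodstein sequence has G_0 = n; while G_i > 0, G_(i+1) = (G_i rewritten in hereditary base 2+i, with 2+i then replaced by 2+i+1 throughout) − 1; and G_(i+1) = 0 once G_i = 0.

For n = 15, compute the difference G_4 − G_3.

307841

base 2: 15 = 2^(2 + 1) + 2^2 + 2 + 1; at 3: 3^(3 + 1) + 3^3 + 3 + 1 = 112; next = 111
base 3: 111 = 3^(3 + 1) + 3^3 + 3; at 4: 4^(4 + 1) + 4^4 + 4 = 1284; next = 1283
base 4: 1283 = 4^(4 + 1) + 4^4 + 3; at 5: 5^(5 + 1) + 5^5 + 3 = 18753; next = 18752
base 5: 18752 = 5^(5 + 1) + 5^5 + 2; at 6: 6^(6 + 1) + 6^6 + 2 = 326594; next = 326593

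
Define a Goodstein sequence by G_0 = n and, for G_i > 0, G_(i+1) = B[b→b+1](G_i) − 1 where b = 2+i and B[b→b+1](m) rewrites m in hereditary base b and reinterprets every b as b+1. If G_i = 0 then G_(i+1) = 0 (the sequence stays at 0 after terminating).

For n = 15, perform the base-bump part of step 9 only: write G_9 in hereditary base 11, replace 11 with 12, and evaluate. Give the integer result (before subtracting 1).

106993479003784

15 —HB2→ 2^(2 + 1) + 2^2 + 2 + 1 —bump→ 3^(3 + 1) + 3^3 + 3 + 1 = 112 —(−1)→ 111
111 —HB3→ 3^(3 + 1) + 3^3 + 3 —bump→ 4^(4 + 1) + 4^4 + 4 = 1284 —(−1)→ 1283
1283 —HB4→ 4^(4 + 1) + 4^4 + 3 —bump→ 5^(5 + 1) + 5^5 + 3 = 18753 —(−1)→ 18752
18752 —HB5→ 5^(5 + 1) + 5^5 + 2 —bump→ 6^(6 + 1) + 6^6 + 2 = 326594 —(−1)→ 326593
326593 —HB6→ 6^(6 + 1) + 6^6 + 1 —bump→ 7^(7 + 1) + 7^7 + 1 = 6588345 —(−1)→ 6588344
6588344 —HB7→ 7^(7 + 1) + 7^7 —bump→ 8^(8 + 1) + 8^8 = 150994944 —(−1)→ 150994943
150994943 —HB8→ 8^(8 + 1) + 7·8^7 + 7·8^6 + 7·8^5 + 7·8^4 + 7·8^3 + 7·8^2 + 7·8 + 7 —bump→ 9^(9 + 1) + 7·9^7 + 7·9^6 + 7·9^5 + 7·9^4 + 7·9^3 + 7·9^2 + 7·9 + 7 = 3524450281 —(−1)→ 3524450280
3524450280 —HB9→ 9^(9 + 1) + 7·9^7 + 7·9^6 + 7·9^5 + 7·9^4 + 7·9^3 + 7·9^2 + 7·9 + 6 —bump→ 10^(10 + 1) + 7·10^7 + 7·10^6 + 7·10^5 + 7·10^4 + 7·10^3 + 7·10^2 + 7·10 + 6 = 100077777776 —(−1)→ 100077777775
100077777775 —HB10→ 10^(10 + 1) + 7·10^7 + 7·10^6 + 7·10^5 + 7·10^4 + 7·10^3 + 7·10^2 + 7·10 + 5 —bump→ 11^(11 + 1) + 7·11^7 + 7·11^6 + 7·11^5 + 7·11^4 + 7·11^3 + 7·11^2 + 7·11 + 5 = 3138578427935 —(−1)→ 3138578427934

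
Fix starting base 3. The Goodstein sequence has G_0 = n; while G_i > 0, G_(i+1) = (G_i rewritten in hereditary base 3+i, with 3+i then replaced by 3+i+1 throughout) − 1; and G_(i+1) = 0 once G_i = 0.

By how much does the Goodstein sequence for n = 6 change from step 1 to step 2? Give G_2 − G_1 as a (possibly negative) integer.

0

G_0=6  [base 3] 2·3  →[3↦4]→  2·4 = 8  −1 ⇒ G_1=7
G_1=7  [base 4] 4 + 3  →[4↦5]→  5 + 3 = 8  −1 ⇒ G_2=7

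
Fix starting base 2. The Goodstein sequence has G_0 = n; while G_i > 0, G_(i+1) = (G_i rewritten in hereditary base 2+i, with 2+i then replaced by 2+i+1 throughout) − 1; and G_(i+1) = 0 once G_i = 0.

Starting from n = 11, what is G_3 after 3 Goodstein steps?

11 —HB2→ 2^(2 + 1) + 2 + 1 —bump→ 3^(3 + 1) + 3 + 1 = 85 —(−1)→ 84
84 —HB3→ 3^(3 + 1) + 3 —bump→ 4^(4 + 1) + 4 = 1028 —(−1)→ 1027
1027 —HB4→ 4^(4 + 1) + 3 —bump→ 5^(5 + 1) + 3 = 15628 —(−1)→ 15627
15627 —HB5→ 5^(5 + 1) + 2 —bump→ 6^(6 + 1) + 2 = 279938 —(−1)→ 279937

15627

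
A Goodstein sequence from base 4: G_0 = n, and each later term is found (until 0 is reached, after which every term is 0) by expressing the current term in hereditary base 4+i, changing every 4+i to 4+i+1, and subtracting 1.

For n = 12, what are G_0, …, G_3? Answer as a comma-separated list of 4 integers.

G_0=12  [base 4] 3·4  →[4↦5]→  3·5 = 15  −1 ⇒ G_1=14
G_1=14  [base 5] 2·5 + 4  →[5↦6]→  2·6 + 4 = 16  −1 ⇒ G_2=15
G_2=15  [base 6] 2·6 + 3  →[6↦7]→  2·7 + 3 = 17  −1 ⇒ G_3=16

12, 14, 15, 16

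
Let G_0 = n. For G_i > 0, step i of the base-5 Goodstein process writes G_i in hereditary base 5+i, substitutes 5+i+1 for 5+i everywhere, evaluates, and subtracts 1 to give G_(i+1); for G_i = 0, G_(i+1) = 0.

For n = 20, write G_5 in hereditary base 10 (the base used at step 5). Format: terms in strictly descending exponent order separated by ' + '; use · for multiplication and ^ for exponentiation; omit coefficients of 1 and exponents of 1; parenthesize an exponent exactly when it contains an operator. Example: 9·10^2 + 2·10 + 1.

G_0 = 20. HB_5(20) = 4·5. Bump = 24. G_1 = 23.
G_1 = 23. HB_6(23) = 3·6 + 5. Bump = 26. G_2 = 25.
G_2 = 25. HB_7(25) = 3·7 + 4. Bump = 28. G_3 = 27.
G_3 = 27. HB_8(27) = 3·8 + 3. Bump = 30. G_4 = 29.
G_4 = 29. HB_9(29) = 3·9 + 2. Bump = 32. G_5 = 31.
G_5 = 31. HB_10(31) = 3·10 + 1. Bump = 34. G_6 = 33.

3·10 + 1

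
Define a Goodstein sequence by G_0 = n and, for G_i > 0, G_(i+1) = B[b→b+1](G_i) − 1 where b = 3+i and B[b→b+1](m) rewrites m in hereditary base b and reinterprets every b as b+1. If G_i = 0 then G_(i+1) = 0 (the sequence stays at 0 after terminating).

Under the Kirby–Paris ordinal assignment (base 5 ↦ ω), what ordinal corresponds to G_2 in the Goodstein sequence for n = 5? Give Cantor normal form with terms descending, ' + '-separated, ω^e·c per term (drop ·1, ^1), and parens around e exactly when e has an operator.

(0) 5|_3 = 3 + 2 ↦ 4 + 2|_4 = 6 ⇒ 5
(1) 5|_4 = 4 + 1 ↦ 5 + 1|_5 = 6 ⇒ 5
(2) 5|_5 = 5 ↦ 6|_6 = 6 ⇒ 5

ω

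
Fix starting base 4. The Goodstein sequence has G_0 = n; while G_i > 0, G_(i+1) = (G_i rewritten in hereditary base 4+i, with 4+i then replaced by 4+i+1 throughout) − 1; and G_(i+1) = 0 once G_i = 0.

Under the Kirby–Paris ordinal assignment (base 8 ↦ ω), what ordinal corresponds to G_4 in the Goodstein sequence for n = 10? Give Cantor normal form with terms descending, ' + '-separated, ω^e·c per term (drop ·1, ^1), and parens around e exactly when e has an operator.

ω + 5

G_0=10  [base 4] 2·4 + 2  →[4↦5]→  2·5 + 2 = 12  −1 ⇒ G_1=11
G_1=11  [base 5] 2·5 + 1  →[5↦6]→  2·6 + 1 = 13  −1 ⇒ G_2=12
G_2=12  [base 6] 2·6  →[6↦7]→  2·7 = 14  −1 ⇒ G_3=13
G_3=13  [base 7] 7 + 6  →[7↦8]→  8 + 6 = 14  −1 ⇒ G_4=13
G_4=13  [base 8] 8 + 5  →[8↦9]→  9 + 5 = 14  −1 ⇒ G_5=13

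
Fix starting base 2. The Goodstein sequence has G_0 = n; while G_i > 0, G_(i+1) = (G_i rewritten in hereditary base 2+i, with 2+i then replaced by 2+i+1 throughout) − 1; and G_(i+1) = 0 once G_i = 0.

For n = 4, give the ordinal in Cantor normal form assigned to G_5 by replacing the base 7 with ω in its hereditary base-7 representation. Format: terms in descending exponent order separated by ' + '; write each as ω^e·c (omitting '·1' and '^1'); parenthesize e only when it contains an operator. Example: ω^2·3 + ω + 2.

[0] 4 ≡ 2^2 (base 2). Lift 3: 27. −1: 26.
[1] 26 ≡ 2·3^2 + 2·3 + 2 (base 3). Lift 4: 42. −1: 41.
[2] 41 ≡ 2·4^2 + 2·4 + 1 (base 4). Lift 5: 61. −1: 60.
[3] 60 ≡ 2·5^2 + 2·5 (base 5). Lift 6: 84. −1: 83.
[4] 83 ≡ 2·6^2 + 6 + 5 (base 6). Lift 7: 110. −1: 109.
[5] 109 ≡ 2·7^2 + 7 + 4 (base 7). Lift 8: 140. −1: 139.

ω^2·2 + ω + 4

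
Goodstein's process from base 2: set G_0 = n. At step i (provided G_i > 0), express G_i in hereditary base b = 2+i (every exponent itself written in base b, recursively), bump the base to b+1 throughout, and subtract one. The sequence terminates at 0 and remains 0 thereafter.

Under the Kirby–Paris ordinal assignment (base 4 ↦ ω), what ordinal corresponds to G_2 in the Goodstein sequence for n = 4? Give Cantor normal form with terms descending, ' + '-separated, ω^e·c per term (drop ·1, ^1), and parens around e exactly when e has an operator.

ω^2·2 + ω·2 + 1

(0) 4|_2 = 2^2 ↦ 3^3|_3 = 27 ⇒ 26
(1) 26|_3 = 2·3^2 + 2·3 + 2 ↦ 2·4^2 + 2·4 + 2|_4 = 42 ⇒ 41
(2) 41|_4 = 2·4^2 + 2·4 + 1 ↦ 2·5^2 + 2·5 + 1|_5 = 61 ⇒ 60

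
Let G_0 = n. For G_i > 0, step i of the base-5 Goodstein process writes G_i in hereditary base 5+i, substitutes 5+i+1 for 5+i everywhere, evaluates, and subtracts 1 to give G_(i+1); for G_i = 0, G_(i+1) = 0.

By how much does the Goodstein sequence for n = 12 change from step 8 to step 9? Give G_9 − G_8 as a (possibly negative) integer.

base 5: 12 = 2·5 + 2; at 6: 2·6 + 2 = 14; next = 13
base 6: 13 = 2·6 + 1; at 7: 2·7 + 1 = 15; next = 14
base 7: 14 = 2·7; at 8: 2·8 = 16; next = 15
base 8: 15 = 8 + 7; at 9: 9 + 7 = 16; next = 15
base 9: 15 = 9 + 6; at 10: 10 + 6 = 16; next = 15
base 10: 15 = 10 + 5; at 11: 11 + 5 = 16; next = 15
base 11: 15 = 11 + 4; at 12: 12 + 4 = 16; next = 15
base 12: 15 = 12 + 3; at 13: 13 + 3 = 16; next = 15
base 13: 15 = 13 + 2; at 14: 14 + 2 = 16; next = 15

0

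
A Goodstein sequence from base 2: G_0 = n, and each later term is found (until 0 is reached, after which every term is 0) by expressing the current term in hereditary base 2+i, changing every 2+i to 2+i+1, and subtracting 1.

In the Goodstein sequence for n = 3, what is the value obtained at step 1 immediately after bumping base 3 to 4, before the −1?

4

(0) 3|_2 = 2 + 1 ↦ 3 + 1|_3 = 4 ⇒ 3
(1) 3|_3 = 3 ↦ 4|_4 = 4 ⇒ 3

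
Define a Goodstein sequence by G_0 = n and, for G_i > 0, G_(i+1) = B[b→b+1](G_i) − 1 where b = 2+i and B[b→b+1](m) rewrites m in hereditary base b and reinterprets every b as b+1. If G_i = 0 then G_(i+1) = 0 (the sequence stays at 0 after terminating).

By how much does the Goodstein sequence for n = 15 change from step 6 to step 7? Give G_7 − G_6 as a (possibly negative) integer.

3373455337

G_0=15  [base 2] 2^(2 + 1) + 2^2 + 2 + 1  →[2↦3]→  3^(3 + 1) + 3^3 + 3 + 1 = 112  −1 ⇒ G_1=111
G_1=111  [base 3] 3^(3 + 1) + 3^3 + 3  →[3↦4]→  4^(4 + 1) + 4^4 + 4 = 1284  −1 ⇒ G_2=1283
G_2=1283  [base 4] 4^(4 + 1) + 4^4 + 3  →[4↦5]→  5^(5 + 1) + 5^5 + 3 = 18753  −1 ⇒ G_3=18752
G_3=18752  [base 5] 5^(5 + 1) + 5^5 + 2  →[5↦6]→  6^(6 + 1) + 6^6 + 2 = 326594  −1 ⇒ G_4=326593
G_4=326593  [base 6] 6^(6 + 1) + 6^6 + 1  →[6↦7]→  7^(7 + 1) + 7^7 + 1 = 6588345  −1 ⇒ G_5=6588344
G_5=6588344  [base 7] 7^(7 + 1) + 7^7  →[7↦8]→  8^(8 + 1) + 8^8 = 150994944  −1 ⇒ G_6=150994943
G_6=150994943  [base 8] 8^(8 + 1) + 7·8^7 + 7·8^6 + 7·8^5 + 7·8^4 + 7·8^3 + 7·8^2 + 7·8 + 7  →[8↦9]→  9^(9 + 1) + 7·9^7 + 7·9^6 + 7·9^5 + 7·9^4 + 7·9^3 + 7·9^2 + 7·9 + 7 = 3524450281  −1 ⇒ G_7=3524450280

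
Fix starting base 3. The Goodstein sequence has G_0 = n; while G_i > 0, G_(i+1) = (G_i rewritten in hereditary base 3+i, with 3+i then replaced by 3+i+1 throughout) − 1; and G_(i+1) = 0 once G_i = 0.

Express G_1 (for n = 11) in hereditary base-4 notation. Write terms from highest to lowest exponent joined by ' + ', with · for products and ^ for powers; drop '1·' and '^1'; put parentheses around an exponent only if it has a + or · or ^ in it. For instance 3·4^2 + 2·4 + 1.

4^2 + 1

11 —HB3→ 3^2 + 2 —bump→ 4^2 + 2 = 18 —(−1)→ 17
17 —HB4→ 4^2 + 1 —bump→ 5^2 + 1 = 26 —(−1)→ 25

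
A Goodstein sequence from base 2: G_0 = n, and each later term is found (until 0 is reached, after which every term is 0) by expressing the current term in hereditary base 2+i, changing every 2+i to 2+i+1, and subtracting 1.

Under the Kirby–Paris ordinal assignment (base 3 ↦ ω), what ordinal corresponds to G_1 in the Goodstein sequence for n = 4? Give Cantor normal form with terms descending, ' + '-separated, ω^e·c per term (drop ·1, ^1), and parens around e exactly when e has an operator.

i=0: 4 = 2^2 (b=2); 2→3: 3^3 = 27; 27−1 = 26
i=1: 26 = 2·3^2 + 2·3 + 2 (b=3); 3→4: 2·4^2 + 2·4 + 2 = 42; 42−1 = 41

ω^2·2 + ω·2 + 2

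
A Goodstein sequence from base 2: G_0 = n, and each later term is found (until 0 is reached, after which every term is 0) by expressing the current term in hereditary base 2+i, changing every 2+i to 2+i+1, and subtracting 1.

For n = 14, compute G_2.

14 —HB2→ 2^(2 + 1) + 2^2 + 2 —bump→ 3^(3 + 1) + 3^3 + 3 = 111 —(−1)→ 110
110 —HB3→ 3^(3 + 1) + 3^3 + 2 —bump→ 4^(4 + 1) + 4^4 + 2 = 1282 —(−1)→ 1281
1281 —HB4→ 4^(4 + 1) + 4^4 + 1 —bump→ 5^(5 + 1) + 5^5 + 1 = 18751 —(−1)→ 18750

1281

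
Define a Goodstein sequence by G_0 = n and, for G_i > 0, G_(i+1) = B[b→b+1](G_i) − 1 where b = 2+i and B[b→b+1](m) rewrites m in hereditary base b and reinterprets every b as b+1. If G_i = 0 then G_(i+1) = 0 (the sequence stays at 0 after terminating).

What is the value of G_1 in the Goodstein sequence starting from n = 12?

[0] 12 ≡ 2^(2 + 1) + 2^2 (base 2). Lift 3: 108. −1: 107.
[1] 107 ≡ 3^(3 + 1) + 2·3^2 + 2·3 + 2 (base 3). Lift 4: 1066. −1: 1065.

107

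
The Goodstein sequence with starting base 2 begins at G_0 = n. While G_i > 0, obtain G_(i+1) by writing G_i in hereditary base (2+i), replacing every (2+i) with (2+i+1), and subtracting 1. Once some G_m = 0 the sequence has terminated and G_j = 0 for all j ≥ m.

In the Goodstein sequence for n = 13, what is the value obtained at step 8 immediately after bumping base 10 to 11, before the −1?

(0) 13|_2 = 2^(2 + 1) + 2^2 + 1 ↦ 3^(3 + 1) + 3^3 + 1|_3 = 109 ⇒ 108
(1) 108|_3 = 3^(3 + 1) + 3^3 ↦ 4^(4 + 1) + 4^4|_4 = 1280 ⇒ 1279
(2) 1279|_4 = 4^(4 + 1) + 3·4^3 + 3·4^2 + 3·4 + 3 ↦ 5^(5 + 1) + 3·5^3 + 3·5^2 + 3·5 + 3|_5 = 16093 ⇒ 16092
(3) 16092|_5 = 5^(5 + 1) + 3·5^3 + 3·5^2 + 3·5 + 2 ↦ 6^(6 + 1) + 3·6^3 + 3·6^2 + 3·6 + 2|_6 = 280712 ⇒ 280711
(4) 280711|_6 = 6^(6 + 1) + 3·6^3 + 3·6^2 + 3·6 + 1 ↦ 7^(7 + 1) + 3·7^3 + 3·7^2 + 3·7 + 1|_7 = 5765999 ⇒ 5765998
(5) 5765998|_7 = 7^(7 + 1) + 3·7^3 + 3·7^2 + 3·7 ↦ 8^(8 + 1) + 3·8^3 + 3·8^2 + 3·8|_8 = 134219480 ⇒ 134219479
(6) 134219479|_8 = 8^(8 + 1) + 3·8^3 + 3·8^2 + 2·8 + 7 ↦ 9^(9 + 1) + 3·9^3 + 3·9^2 + 2·9 + 7|_9 = 3486786856 ⇒ 3486786855
(7) 3486786855|_9 = 9^(9 + 1) + 3·9^3 + 3·9^2 + 2·9 + 6 ↦ 10^(10 + 1) + 3·10^3 + 3·10^2 + 2·10 + 6|_10 = 100000003326 ⇒ 100000003325

3138428381104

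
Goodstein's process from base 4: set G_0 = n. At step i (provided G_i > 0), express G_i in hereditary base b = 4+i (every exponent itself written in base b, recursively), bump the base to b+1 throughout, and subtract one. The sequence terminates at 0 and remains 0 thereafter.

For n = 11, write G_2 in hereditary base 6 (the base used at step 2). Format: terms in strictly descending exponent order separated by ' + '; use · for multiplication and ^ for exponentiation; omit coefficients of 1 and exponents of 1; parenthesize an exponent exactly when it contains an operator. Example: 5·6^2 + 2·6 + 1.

2·6 + 1

[0] 11 ≡ 2·4 + 3 (base 4). Lift 5: 13. −1: 12.
[1] 12 ≡ 2·5 + 2 (base 5). Lift 6: 14. −1: 13.
[2] 13 ≡ 2·6 + 1 (base 6). Lift 7: 15. −1: 14.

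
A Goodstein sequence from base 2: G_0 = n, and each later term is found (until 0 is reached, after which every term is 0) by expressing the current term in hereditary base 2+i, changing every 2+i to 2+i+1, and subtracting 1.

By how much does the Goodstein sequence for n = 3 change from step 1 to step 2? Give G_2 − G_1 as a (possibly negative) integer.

3 —HB2→ 2 + 1 —bump→ 3 + 1 = 4 —(−1)→ 3
3 —HB3→ 3 —bump→ 4 = 4 —(−1)→ 3

0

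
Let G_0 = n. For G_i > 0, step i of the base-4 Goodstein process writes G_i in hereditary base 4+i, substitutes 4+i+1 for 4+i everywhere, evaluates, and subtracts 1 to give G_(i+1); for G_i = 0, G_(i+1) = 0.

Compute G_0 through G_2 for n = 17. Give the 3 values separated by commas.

17, 25, 35

(0) 17|_4 = 4^2 + 1 ↦ 5^2 + 1|_5 = 26 ⇒ 25
(1) 25|_5 = 5^2 ↦ 6^2|_6 = 36 ⇒ 35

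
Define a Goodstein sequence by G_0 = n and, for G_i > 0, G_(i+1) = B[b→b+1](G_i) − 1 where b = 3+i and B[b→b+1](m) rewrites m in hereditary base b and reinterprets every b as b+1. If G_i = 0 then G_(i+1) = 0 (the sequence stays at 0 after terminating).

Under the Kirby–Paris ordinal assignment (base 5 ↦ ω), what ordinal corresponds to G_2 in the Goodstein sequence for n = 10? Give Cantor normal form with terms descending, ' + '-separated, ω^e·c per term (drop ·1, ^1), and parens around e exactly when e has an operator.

i=0: 10 = 3^2 + 1 (b=3); 3→4: 4^2 + 1 = 17; 17−1 = 16
i=1: 16 = 4^2 (b=4); 4→5: 5^2 = 25; 25−1 = 24
i=2: 24 = 4·5 + 4 (b=5); 5→6: 4·6 + 4 = 28; 28−1 = 27

ω·4 + 4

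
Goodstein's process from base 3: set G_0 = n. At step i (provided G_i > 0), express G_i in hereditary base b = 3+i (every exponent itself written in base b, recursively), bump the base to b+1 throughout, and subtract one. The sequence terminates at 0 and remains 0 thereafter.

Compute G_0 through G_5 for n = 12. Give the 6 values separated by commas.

i=0: 12 = 3^2 + 3 (b=3); 3→4: 4^2 + 4 = 20; 20−1 = 19
i=1: 19 = 4^2 + 3 (b=4); 4→5: 5^2 + 3 = 28; 28−1 = 27
i=2: 27 = 5^2 + 2 (b=5); 5→6: 6^2 + 2 = 38; 38−1 = 37
i=3: 37 = 6^2 + 1 (b=6); 6→7: 7^2 + 1 = 50; 50−1 = 49
i=4: 49 = 7^2 (b=7); 7→8: 8^2 = 64; 64−1 = 63

12, 19, 27, 37, 49, 63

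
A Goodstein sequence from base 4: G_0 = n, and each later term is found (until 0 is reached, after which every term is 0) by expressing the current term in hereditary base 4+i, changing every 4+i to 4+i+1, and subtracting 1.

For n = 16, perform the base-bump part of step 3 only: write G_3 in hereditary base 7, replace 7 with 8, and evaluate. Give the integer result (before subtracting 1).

16 —HB4→ 4^2 —bump→ 5^2 = 25 —(−1)→ 24
24 —HB5→ 4·5 + 4 —bump→ 4·6 + 4 = 28 —(−1)→ 27
27 —HB6→ 4·6 + 3 —bump→ 4·7 + 3 = 31 —(−1)→ 30

34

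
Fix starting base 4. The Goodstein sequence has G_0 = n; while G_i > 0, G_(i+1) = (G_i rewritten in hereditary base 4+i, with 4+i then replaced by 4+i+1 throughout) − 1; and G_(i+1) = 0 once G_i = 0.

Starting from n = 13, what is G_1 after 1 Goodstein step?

step 0: 13 = 3·4 + 1; sub 5 for 4: 3·5 + 1; = 16; G_1 = 16−1 = 15
step 1: 15 = 3·5; sub 6 for 5: 3·6; = 18; G_2 = 18−1 = 17

15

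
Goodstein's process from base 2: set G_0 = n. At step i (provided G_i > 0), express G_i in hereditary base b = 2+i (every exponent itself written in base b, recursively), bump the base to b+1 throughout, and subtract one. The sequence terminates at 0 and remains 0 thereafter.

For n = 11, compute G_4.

279937

i=0: 11 = 2^(2 + 1) + 2 + 1 (b=2); 2→3: 3^(3 + 1) + 3 + 1 = 85; 85−1 = 84
i=1: 84 = 3^(3 + 1) + 3 (b=3); 3→4: 4^(4 + 1) + 4 = 1028; 1028−1 = 1027
i=2: 1027 = 4^(4 + 1) + 3 (b=4); 4→5: 5^(5 + 1) + 3 = 15628; 15628−1 = 15627
i=3: 15627 = 5^(5 + 1) + 2 (b=5); 5→6: 6^(6 + 1) + 2 = 279938; 279938−1 = 279937
i=4: 279937 = 6^(6 + 1) + 1 (b=6); 6→7: 7^(7 + 1) + 1 = 5764802; 5764802−1 = 5764801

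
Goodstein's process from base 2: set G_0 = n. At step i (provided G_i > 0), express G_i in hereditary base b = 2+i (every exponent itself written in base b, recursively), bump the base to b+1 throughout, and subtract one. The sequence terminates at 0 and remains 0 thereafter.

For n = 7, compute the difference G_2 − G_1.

229

(0) 7|_2 = 2^2 + 2 + 1 ↦ 3^3 + 3 + 1|_3 = 31 ⇒ 30
(1) 30|_3 = 3^3 + 3 ↦ 4^4 + 4|_4 = 260 ⇒ 259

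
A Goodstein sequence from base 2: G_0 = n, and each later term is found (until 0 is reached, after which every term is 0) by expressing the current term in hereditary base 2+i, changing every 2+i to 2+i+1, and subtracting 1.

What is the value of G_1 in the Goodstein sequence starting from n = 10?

83

step 0: 10 = 2^(2 + 1) + 2; sub 3 for 2: 3^(3 + 1) + 3; = 84; G_1 = 84−1 = 83
step 1: 83 = 3^(3 + 1) + 2; sub 4 for 3: 4^(4 + 1) + 2; = 1026; G_2 = 1026−1 = 1025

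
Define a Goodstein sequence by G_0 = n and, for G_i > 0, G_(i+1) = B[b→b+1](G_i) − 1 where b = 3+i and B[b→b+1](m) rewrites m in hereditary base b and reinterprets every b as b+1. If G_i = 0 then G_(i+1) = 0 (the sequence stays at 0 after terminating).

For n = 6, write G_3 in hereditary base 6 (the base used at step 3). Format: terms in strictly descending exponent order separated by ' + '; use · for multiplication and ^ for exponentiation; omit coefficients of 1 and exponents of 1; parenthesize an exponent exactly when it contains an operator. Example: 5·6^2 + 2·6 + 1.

6 + 1

base 3: 6 = 2·3; at 4: 2·4 = 8; next = 7
base 4: 7 = 4 + 3; at 5: 5 + 3 = 8; next = 7
base 5: 7 = 5 + 2; at 6: 6 + 2 = 8; next = 7
base 6: 7 = 6 + 1; at 7: 7 + 1 = 8; next = 7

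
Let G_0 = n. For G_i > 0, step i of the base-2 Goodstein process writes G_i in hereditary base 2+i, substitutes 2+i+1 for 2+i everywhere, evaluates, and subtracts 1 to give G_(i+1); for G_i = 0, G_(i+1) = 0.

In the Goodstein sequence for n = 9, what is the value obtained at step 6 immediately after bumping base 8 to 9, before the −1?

1162263922

(0) 9|_2 = 2^(2 + 1) + 1 ↦ 3^(3 + 1) + 1|_3 = 82 ⇒ 81
(1) 81|_3 = 3^(3 + 1) ↦ 4^(4 + 1)|_4 = 1024 ⇒ 1023
(2) 1023|_4 = 3·4^4 + 3·4^3 + 3·4^2 + 3·4 + 3 ↦ 3·5^5 + 3·5^3 + 3·5^2 + 3·5 + 3|_5 = 9843 ⇒ 9842
(3) 9842|_5 = 3·5^5 + 3·5^3 + 3·5^2 + 3·5 + 2 ↦ 3·6^6 + 3·6^3 + 3·6^2 + 3·6 + 2|_6 = 140744 ⇒ 140743
(4) 140743|_6 = 3·6^6 + 3·6^3 + 3·6^2 + 3·6 + 1 ↦ 3·7^7 + 3·7^3 + 3·7^2 + 3·7 + 1|_7 = 2471827 ⇒ 2471826
(5) 2471826|_7 = 3·7^7 + 3·7^3 + 3·7^2 + 3·7 ↦ 3·8^8 + 3·8^3 + 3·8^2 + 3·8|_8 = 50333400 ⇒ 50333399
(6) 50333399|_8 = 3·8^8 + 3·8^3 + 3·8^2 + 2·8 + 7 ↦ 3·9^9 + 3·9^3 + 3·9^2 + 2·9 + 7|_9 = 1162263922 ⇒ 1162263921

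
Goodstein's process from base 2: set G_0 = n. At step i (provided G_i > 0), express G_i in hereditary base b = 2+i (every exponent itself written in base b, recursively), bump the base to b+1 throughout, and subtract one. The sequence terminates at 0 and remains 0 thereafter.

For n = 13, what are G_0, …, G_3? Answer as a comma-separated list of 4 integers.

13, 108, 1279, 16092

i=0: 13 = 2^(2 + 1) + 2^2 + 1 (b=2); 2→3: 3^(3 + 1) + 3^3 + 1 = 109; 109−1 = 108
i=1: 108 = 3^(3 + 1) + 3^3 (b=3); 3→4: 4^(4 + 1) + 4^4 = 1280; 1280−1 = 1279
i=2: 1279 = 4^(4 + 1) + 3·4^3 + 3·4^2 + 3·4 + 3 (b=4); 4→5: 5^(5 + 1) + 3·5^3 + 3·5^2 + 3·5 + 3 = 16093; 16093−1 = 16092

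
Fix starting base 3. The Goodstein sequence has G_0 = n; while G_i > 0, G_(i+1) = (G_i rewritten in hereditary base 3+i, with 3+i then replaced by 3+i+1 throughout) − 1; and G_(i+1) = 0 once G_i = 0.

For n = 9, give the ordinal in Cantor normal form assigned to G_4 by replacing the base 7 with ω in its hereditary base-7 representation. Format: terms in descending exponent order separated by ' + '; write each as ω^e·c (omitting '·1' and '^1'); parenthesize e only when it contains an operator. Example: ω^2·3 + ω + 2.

9 —HB3→ 3^2 —bump→ 4^2 = 16 —(−1)→ 15
15 —HB4→ 3·4 + 3 —bump→ 3·5 + 3 = 18 —(−1)→ 17
17 —HB5→ 3·5 + 2 —bump→ 3·6 + 2 = 20 —(−1)→ 19
19 —HB6→ 3·6 + 1 —bump→ 3·7 + 1 = 22 —(−1)→ 21
21 —HB7→ 3·7 —bump→ 3·8 = 24 —(−1)→ 23

ω·3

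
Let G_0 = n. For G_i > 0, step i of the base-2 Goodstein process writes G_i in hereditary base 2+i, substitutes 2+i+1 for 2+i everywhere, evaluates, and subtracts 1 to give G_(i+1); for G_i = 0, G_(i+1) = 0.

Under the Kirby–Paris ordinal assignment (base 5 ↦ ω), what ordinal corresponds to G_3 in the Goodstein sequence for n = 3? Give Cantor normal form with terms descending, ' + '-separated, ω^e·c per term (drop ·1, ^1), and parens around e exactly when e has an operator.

(0) 3|_2 = 2 + 1 ↦ 3 + 1|_3 = 4 ⇒ 3
(1) 3|_3 = 3 ↦ 4|_4 = 4 ⇒ 3
(2) 3|_4 = 3 ↦ 3|_5 = 3 ⇒ 2
(3) 2|_5 = 2 ↦ 2|_6 = 2 ⇒ 1

2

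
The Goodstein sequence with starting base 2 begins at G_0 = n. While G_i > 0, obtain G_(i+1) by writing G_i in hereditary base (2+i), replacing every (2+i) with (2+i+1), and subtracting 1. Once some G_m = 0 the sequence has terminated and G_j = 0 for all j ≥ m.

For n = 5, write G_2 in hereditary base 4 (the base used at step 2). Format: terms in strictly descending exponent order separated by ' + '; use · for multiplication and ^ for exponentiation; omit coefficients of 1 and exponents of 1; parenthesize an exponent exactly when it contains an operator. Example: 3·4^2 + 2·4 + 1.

[0] 5 ≡ 2^2 + 1 (base 2). Lift 3: 28. −1: 27.
[1] 27 ≡ 3^3 (base 3). Lift 4: 256. −1: 255.
[2] 255 ≡ 3·4^3 + 3·4^2 + 3·4 + 3 (base 4). Lift 5: 468. −1: 467.

3·4^3 + 3·4^2 + 3·4 + 3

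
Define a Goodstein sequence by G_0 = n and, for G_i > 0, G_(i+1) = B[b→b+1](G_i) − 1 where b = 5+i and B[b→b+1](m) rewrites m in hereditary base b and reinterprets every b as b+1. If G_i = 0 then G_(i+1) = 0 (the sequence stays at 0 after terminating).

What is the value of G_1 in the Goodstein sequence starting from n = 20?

23

G_0=20  [base 5] 4·5  →[5↦6]→  4·6 = 24  −1 ⇒ G_1=23
G_1=23  [base 6] 3·6 + 5  →[6↦7]→  3·7 + 5 = 26  −1 ⇒ G_2=25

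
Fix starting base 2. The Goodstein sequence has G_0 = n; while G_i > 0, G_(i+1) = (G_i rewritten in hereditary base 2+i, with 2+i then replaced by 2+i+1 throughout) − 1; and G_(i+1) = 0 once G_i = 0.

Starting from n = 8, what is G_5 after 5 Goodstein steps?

step 0: 8 = 2^(2 + 1); sub 3 for 2: 3^(3 + 1); = 81; G_1 = 81−1 = 80
step 1: 80 = 2·3^3 + 2·3^2 + 2·3 + 2; sub 4 for 3: 2·4^4 + 2·4^2 + 2·4 + 2; = 554; G_2 = 554−1 = 553
step 2: 553 = 2·4^4 + 2·4^2 + 2·4 + 1; sub 5 for 4: 2·5^5 + 2·5^2 + 2·5 + 1; = 6311; G_3 = 6311−1 = 6310
step 3: 6310 = 2·5^5 + 2·5^2 + 2·5; sub 6 for 5: 2·6^6 + 2·6^2 + 2·6; = 93396; G_4 = 93396−1 = 93395
step 4: 93395 = 2·6^6 + 2·6^2 + 6 + 5; sub 7 for 6: 2·7^7 + 2·7^2 + 7 + 5; = 1647196; G_5 = 1647196−1 = 1647195
step 5: 1647195 = 2·7^7 + 2·7^2 + 7 + 4; sub 8 for 7: 2·8^8 + 2·8^2 + 8 + 4; = 33554572; G_6 = 33554572−1 = 33554571

1647195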